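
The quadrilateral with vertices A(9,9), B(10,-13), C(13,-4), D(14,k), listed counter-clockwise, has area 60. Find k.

The doubled signed area Σ (x_i y_{i+1} − x_{i+1} y_i) is linear in k.
With k=0 it equals 104; the coefficient of k is 4 (from the two edges through D).
So 4·k + 104 = 2·60 = 120 ⇒ k = 4.

4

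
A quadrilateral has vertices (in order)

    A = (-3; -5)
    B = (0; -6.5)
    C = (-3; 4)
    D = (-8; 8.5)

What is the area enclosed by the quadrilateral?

Apply the surveyor's formula: 2A = Σ (x_i·y_{i+1} − x_{i+1}·y_i), indices taken mod 4.
Cross-terms: 19.5, -19.5, 6.5, 65.5  ⇒  Σ = 72
Area = |Σ|/2 = 36.

36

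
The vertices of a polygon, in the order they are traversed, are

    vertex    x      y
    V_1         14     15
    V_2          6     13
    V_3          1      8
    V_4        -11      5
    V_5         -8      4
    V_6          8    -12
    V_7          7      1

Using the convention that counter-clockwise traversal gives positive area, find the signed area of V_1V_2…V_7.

231.5

Apply the shoelace formula: 2A = Σ (x_i·y_{i+1} − x_{i+1}·y_i), indices taken mod 7.
V_1→V_2: (14)(13) − (6)(15) = 92
V_2→V_3: (6)(8) − (1)(13) = 35
V_3→V_4: (1)(5) − (-11)(8) = 93
V_4→V_5: (-11)(4) − (-8)(5) = -4
V_5→V_6: (-8)(-12) − (8)(4) = 64
V_6→V_7: (8)(1) − (7)(-12) = 92
V_7→V_1: (7)(15) − (14)(1) = 91
Σ = 463
Signed area = Σ/2 = 231.5 (positive ⇒ counter-clockwise traversal).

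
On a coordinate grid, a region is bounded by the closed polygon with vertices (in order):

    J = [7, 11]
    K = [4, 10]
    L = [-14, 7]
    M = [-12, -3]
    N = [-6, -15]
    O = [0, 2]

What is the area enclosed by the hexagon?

Apply the shoelace (surveyor's) formula: 2A = Σ (x_i·y_{i+1} − x_{i+1}·y_i), indices taken mod 6.
Cross-terms: 26, 168, 126, 162, -12, -14  ⇒  Σ = 456
Area = |Σ|/2 = 228.

228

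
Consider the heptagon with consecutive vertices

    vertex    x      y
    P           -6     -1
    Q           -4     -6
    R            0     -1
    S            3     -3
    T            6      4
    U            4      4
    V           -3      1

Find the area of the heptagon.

51

Apply the surveyor's formula: 2A = Σ (x_i·y_{i+1} − x_{i+1}·y_i), indices taken mod 7.
Cross-terms: 32, 4, 3, 30, 8, 16, 9  ⇒  Σ = 102
Area = |Σ|/2 = 51.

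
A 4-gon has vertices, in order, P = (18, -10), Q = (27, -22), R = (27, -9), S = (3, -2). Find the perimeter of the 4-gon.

|PQ| = √((9)² + (-12)²) = √225 = 15
|QR| = √((0)² + (13)²) = √169 = 13
|RS| = √((-24)² + (7)²) = √625 = 25
|SP| = √((15)² + (-8)²) = √289 = 17
Perimeter = 15 + 13 + 25 + 17 = 70.

70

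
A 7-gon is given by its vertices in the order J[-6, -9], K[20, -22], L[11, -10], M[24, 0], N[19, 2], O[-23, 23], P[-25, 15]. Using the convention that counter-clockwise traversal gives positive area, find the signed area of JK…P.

Apply the shoelace formula: 2A = Σ (x_i·y_{i+1} − x_{i+1}·y_i), indices taken mod 7.
Σ = (312) + (42) + (240) + (48) + (483) + (230) + (315) = 1670
Signed area = Σ/2 = 835 (positive ⇒ counter-clockwise traversal).

835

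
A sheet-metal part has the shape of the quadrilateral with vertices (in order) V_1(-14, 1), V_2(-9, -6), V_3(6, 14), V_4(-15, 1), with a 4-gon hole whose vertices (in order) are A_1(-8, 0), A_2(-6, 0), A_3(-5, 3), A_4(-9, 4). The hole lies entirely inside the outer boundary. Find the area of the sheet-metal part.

Outer boundary:
Cross-terms: 93, -90, 216, -1  ⇒  Σ = 218
Area = |Σ|/2 = 109.
Hole:
Σ = (0) + (-18) + (7) + (32) = 21
Area = |Σ|/2 = 10.5.
Net area = 109 − 10.5 = 98.5.

98.5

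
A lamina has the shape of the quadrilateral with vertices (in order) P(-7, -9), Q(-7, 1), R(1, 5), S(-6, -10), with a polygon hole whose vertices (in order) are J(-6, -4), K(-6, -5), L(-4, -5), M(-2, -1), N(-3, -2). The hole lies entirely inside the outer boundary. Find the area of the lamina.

Outer boundary:
Apply Gauss's area formula: 2A = Σ (x_i·y_{i+1} − x_{i+1}·y_i), indices taken mod 4.
Σ = (-70) + (-36) + (20) + (-16) = -102
Area = |Σ|/2 = 51.
Hole:
Σ = (6) + (10) + (-6) + (1) + (0) = 11
Area = |Σ|/2 = 5.5.
Net area = 51 − 5.5 = 45.5.

45.5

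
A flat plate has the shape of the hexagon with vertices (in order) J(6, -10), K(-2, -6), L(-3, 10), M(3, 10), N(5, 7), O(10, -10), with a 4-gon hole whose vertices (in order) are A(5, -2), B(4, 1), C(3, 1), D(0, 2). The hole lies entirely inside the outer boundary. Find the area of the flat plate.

166.5

Outer boundary:
Apply the shoelace formula: 2A = Σ (x_i·y_{i+1} − x_{i+1}·y_i), indices taken mod 6.
Σ = (-56) + (-38) + (-60) + (-29) + (-120) + (-40) = -343
Area = |Σ|/2 = 171.5.
Hole:
Apply the surveyor's formula: 2A = Σ (x_i·y_{i+1} − x_{i+1}·y_i), indices taken mod 4.
A→B: (5)(1) − (4)(-2) = 13
B→C: (4)(1) − (3)(1) = 1
C→D: (3)(2) − (0)(1) = 6
D→A: (0)(-2) − (5)(2) = -10
Σ = 10
Area = |Σ|/2 = 5.
Net area = 171.5 − 5 = 166.5.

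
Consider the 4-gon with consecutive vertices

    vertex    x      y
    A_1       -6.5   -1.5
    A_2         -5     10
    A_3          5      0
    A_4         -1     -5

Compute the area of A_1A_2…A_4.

89.25

Σ = (-72.5) + (-50) + (-25) + (-31) = -178.5
Area = |Σ|/2 = 89.25.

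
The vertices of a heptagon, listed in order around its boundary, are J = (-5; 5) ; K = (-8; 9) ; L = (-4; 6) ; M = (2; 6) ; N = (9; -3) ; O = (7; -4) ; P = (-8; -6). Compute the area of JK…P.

136

Apply the shoelace formula: 2A = Σ (x_i·y_{i+1} − x_{i+1}·y_i), indices taken mod 7.
J→K: (-5)(9) − (-8)(5) = -5
K→L: (-8)(6) − (-4)(9) = -12
L→M: (-4)(6) − (2)(6) = -36
M→N: (2)(-3) − (9)(6) = -60
N→O: (9)(-4) − (7)(-3) = -15
O→P: (7)(-6) − (-8)(-4) = -74
P→J: (-8)(5) − (-5)(-6) = -70
Σ = -272
Area = |Σ|/2 = 136.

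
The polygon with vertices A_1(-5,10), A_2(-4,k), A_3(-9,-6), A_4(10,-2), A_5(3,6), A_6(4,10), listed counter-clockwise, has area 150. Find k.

The doubled signed area Σ (x_i y_{i+1} − x_{i+1} y_i) is linear in k.
With k=0 it equals 304; the coefficient of k is 4 (from the two edges through A_2).
So 4·k + 304 = 2·150 = 300 ⇒ k = -1.

-1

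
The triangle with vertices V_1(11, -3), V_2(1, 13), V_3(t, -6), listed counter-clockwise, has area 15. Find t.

11

Write out the shoelace sum; only the two edges meeting at V_3 involve t:
2·Area = [(1·(-6) − t·13) + (t·(-3) − 11·(-6))] + 146
       = -16·t + 206 = 30
⇒ t = 11.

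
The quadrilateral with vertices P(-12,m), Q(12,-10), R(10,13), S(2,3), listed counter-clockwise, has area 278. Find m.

Write out the shoelace sum; only the two edges meeting at P involve m:
2·Area = [(2·m − (-12)·3) + ((-12)·(-10) − 12·m)] + 260
       = -10·m + 416 = 556
⇒ m = -14.

-14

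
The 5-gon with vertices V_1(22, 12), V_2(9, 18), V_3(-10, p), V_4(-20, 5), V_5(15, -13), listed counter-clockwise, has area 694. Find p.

11

Write out the shoelace sum; only the two edges meeting at V_3 involve p:
2·Area = [(9·p − (-10)·18) + ((-10)·5 − (-20)·p)] + 939
       = 29·p + 1069 = 1388
⇒ p = 11.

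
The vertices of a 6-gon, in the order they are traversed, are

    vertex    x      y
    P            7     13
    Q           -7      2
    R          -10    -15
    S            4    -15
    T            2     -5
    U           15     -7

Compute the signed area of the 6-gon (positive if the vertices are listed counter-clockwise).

377.5

Σ = (105) + (125) + (210) + (10) + (61) + (244) = 755
Signed area = Σ/2 = 377.5 (positive ⇒ counter-clockwise traversal).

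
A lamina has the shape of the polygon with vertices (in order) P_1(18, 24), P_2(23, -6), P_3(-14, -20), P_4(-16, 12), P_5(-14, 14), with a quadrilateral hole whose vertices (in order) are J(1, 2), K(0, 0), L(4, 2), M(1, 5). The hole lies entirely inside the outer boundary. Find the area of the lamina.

Outer boundary:
Apply the surveyor's formula: 2A = Σ (x_i·y_{i+1} − x_{i+1}·y_i), indices taken mod 5.
P_1→P_2: (18)(-6) − (23)(24) = -660
P_2→P_3: (23)(-20) − (-14)(-6) = -544
P_3→P_4: (-14)(12) − (-16)(-20) = -488
P_4→P_5: (-16)(14) − (-14)(12) = -56
P_5→P_1: (-14)(24) − (18)(14) = -588
Σ = -2336
Area = |Σ|/2 = 1168.
Hole:
Cross-terms: 0, 0, 18, -3  ⇒  Σ = 15
Area = |Σ|/2 = 7.5.
Net area = 1168 − 7.5 = 1160.5.

1160.5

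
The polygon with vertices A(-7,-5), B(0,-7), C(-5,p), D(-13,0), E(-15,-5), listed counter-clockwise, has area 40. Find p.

-3

The doubled signed area Σ (x_i y_{i+1} − x_{i+1} y_i) is linear in p.
With p=0 it equals 119; the coefficient of p is 13 (from the two edges through C).
So 13·p + 119 = 2·40 = 80 ⇒ p = -3.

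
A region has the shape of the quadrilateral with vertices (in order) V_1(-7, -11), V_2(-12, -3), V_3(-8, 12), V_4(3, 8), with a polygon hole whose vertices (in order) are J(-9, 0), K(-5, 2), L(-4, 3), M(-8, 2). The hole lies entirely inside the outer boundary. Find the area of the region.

173.5

Outer boundary:
Apply Gauss's area formula: 2A = Σ (x_i·y_{i+1} − x_{i+1}·y_i), indices taken mod 4.
Σ = (-111) + (-168) + (-100) + (23) = -356
Area = |Σ|/2 = 178.
Hole:
Apply the shoelace formula: 2A = Σ (x_i·y_{i+1} − x_{i+1}·y_i), indices taken mod 4.
Σ = (-18) + (-7) + (16) + (18) = 9
Area = |Σ|/2 = 4.5.
Net area = 178 − 4.5 = 173.5.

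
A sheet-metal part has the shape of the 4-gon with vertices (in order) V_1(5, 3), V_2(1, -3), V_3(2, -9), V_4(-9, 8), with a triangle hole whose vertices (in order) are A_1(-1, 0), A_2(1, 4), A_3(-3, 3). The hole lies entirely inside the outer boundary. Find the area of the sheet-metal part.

69.5

Outer boundary:
Apply the shoelace formula: 2A = Σ (x_i·y_{i+1} − x_{i+1}·y_i), indices taken mod 4.
Cross-terms: -18, -3, -65, -67  ⇒  Σ = -153
Area = |Σ|/2 = 76.5.
Hole:
Σ = (-4) + (15) + (3) = 14
Area = |Σ|/2 = 7.
Net area = 76.5 − 7 = 69.5.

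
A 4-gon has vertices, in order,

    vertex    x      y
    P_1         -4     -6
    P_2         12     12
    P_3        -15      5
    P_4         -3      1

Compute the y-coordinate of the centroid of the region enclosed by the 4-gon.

187/39

Apply the shoelace formula. First the cross-terms c_i = x_i·y_{i+1} − x_{i+1}·y_i:
  24, 240, 0, 22  ⇒  2A = 286, A = 143.
Then Σ (y_i + y_{i+1})·c_i = 4114, so ȳ = 4114 / (6·143) = 187/39.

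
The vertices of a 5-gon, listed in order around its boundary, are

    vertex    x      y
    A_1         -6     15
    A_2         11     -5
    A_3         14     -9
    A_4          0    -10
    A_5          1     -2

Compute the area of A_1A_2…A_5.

Apply the shoelace formula: 2A = Σ (x_i·y_{i+1} − x_{i+1}·y_i), indices taken mod 5.
Σ = (-135) + (-29) + (-140) + (10) + (3) = -291
Area = |Σ|/2 = 145.5.

145.5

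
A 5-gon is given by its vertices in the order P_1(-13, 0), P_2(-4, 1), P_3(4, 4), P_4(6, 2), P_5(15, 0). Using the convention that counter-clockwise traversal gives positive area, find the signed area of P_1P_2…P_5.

-39.5

Apply Gauss's area formula: 2A = Σ (x_i·y_{i+1} − x_{i+1}·y_i), indices taken mod 5.
Σ = (-13) + (-20) + (-16) + (-30) + (0) = -79
Signed area = Σ/2 = -39.5 (negative ⇒ clockwise traversal).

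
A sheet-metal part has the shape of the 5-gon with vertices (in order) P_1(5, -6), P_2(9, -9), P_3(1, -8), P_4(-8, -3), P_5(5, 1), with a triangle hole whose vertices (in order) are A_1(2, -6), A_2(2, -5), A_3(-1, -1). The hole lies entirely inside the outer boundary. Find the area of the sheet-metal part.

73

Outer boundary:
Apply the shoelace (surveyor's) formula: 2A = Σ (x_i·y_{i+1} − x_{i+1}·y_i), indices taken mod 5.
P_1→P_2: (5)(-9) − (9)(-6) = 9
P_2→P_3: (9)(-8) − (1)(-9) = -63
P_3→P_4: (1)(-3) − (-8)(-8) = -67
P_4→P_5: (-8)(1) − (5)(-3) = 7
P_5→P_1: (5)(-6) − (5)(1) = -35
Σ = -149
Area = |Σ|/2 = 74.5.
Hole:
Cross-terms: 2, -7, 8  ⇒  Σ = 3
Area = |Σ|/2 = 1.5.
Net area = 74.5 − 1.5 = 73.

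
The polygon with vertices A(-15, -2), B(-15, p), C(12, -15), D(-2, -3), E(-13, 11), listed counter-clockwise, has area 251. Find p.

-9

Write out the shoelace sum; only the two edges meeting at B involve p:
2·Area = [((-15)·p − (-15)·(-2)) + ((-15)·(-15) − 12·p)] + 64
       = -27·p + 259 = 502
⇒ p = -9.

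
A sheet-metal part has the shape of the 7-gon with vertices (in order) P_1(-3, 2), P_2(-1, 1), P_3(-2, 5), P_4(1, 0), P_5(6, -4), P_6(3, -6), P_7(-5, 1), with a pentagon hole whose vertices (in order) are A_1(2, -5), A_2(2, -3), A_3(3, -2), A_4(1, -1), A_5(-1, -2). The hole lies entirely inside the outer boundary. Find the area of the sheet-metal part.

Outer boundary:
Apply the shoelace formula: 2A = Σ (x_i·y_{i+1} − x_{i+1}·y_i), indices taken mod 7.
Σ = (-1) + (-3) + (-5) + (-4) + (-24) + (-27) + (-7) = -71
Area = |Σ|/2 = 35.5.
Hole:
Cross-terms: 4, 5, -1, -3, 9  ⇒  Σ = 14
Area = |Σ|/2 = 7.
Net area = 35.5 − 7 = 28.5.

28.5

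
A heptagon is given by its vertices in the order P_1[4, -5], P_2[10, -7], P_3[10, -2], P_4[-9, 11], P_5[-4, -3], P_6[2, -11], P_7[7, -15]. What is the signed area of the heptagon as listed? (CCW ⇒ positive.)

178.5

Σ = (22) + (50) + (92) + (71) + (50) + (47) + (25) = 357
Signed area = Σ/2 = 178.5 (positive ⇒ counter-clockwise traversal).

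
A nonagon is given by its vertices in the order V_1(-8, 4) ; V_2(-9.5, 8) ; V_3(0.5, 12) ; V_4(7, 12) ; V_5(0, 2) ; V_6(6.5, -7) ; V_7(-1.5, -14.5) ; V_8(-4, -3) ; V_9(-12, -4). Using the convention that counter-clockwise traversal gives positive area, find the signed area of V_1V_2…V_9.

-239.625

Cross-terms: -26, -118, -78, 14, -13, -104.75, -53.5, -20, -80  ⇒  Σ = -479.25
Signed area = Σ/2 = -239.625 (negative ⇒ clockwise traversal).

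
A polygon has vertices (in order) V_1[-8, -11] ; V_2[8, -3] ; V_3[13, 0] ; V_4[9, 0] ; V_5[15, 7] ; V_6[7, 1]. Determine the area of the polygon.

55.5

Apply the shoelace (surveyor's) formula: 2A = Σ (x_i·y_{i+1} − x_{i+1}·y_i), indices taken mod 6.
Σ = (112) + (39) + (0) + (63) + (-34) + (-69) = 111
Area = |Σ|/2 = 55.5.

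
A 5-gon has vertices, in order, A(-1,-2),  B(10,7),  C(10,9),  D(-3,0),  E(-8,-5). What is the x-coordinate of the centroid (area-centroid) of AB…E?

221/129

Apply Gauss's area formula. First the cross-terms c_i = x_i·y_{i+1} − x_{i+1}·y_i:
  13, 20, 27, 15, 11  ⇒  2A = 86, A = 43.
Then Σ (x_i + x_{i+1})·c_i = 442, so x̄ = 442 / (6·43) = 221/129.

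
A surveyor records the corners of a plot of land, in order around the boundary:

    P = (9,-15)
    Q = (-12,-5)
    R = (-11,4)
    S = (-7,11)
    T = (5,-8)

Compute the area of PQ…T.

Apply the shoelace formula: 2A = Σ (x_i·y_{i+1} − x_{i+1}·y_i), indices taken mod 5.
P→Q: (9)(-5) − (-12)(-15) = -225
Q→R: (-12)(4) − (-11)(-5) = -103
R→S: (-11)(11) − (-7)(4) = -93
S→T: (-7)(-8) − (5)(11) = 1
T→P: (5)(-15) − (9)(-8) = -3
Σ = -423
Area = |Σ|/2 = 211.5.

211.5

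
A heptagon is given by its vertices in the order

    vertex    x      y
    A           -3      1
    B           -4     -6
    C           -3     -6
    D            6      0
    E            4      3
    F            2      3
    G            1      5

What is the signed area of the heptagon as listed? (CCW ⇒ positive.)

55.5

A→B: (-3)(-6) − (-4)(1) = 22
B→C: (-4)(-6) − (-3)(-6) = 6
C→D: (-3)(0) − (6)(-6) = 36
D→E: (6)(3) − (4)(0) = 18
E→F: (4)(3) − (2)(3) = 6
F→G: (2)(5) − (1)(3) = 7
G→A: (1)(1) − (-3)(5) = 16
Σ = 111
Signed area = Σ/2 = 55.5 (positive ⇒ counter-clockwise traversal).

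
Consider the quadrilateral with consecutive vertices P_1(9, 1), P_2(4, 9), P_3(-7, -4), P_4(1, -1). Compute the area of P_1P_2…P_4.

72.5

P_1→P_2: (9)(9) − (4)(1) = 77
P_2→P_3: (4)(-4) − (-7)(9) = 47
P_3→P_4: (-7)(-1) − (1)(-4) = 11
P_4→P_1: (1)(1) − (9)(-1) = 10
Σ = 145
Area = |Σ|/2 = 72.5.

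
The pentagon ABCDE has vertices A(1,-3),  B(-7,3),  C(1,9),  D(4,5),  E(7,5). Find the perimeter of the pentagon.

38

|AB| = √((-8)² + (6)²) = √100 = 10
|BC| = √((8)² + (6)²) = √100 = 10
|CD| = √((3)² + (-4)²) = √25 = 5
|DE| = √((3)² + (0)²) = √9 = 3
|EA| = √((-6)² + (-8)²) = √100 = 10
Perimeter = 10 + 10 + 5 + 3 + 10 = 38.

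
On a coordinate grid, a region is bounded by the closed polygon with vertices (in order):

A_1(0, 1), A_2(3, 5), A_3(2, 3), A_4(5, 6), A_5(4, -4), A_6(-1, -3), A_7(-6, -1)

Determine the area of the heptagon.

Σ = (-3) + (-1) + (-3) + (-44) + (-16) + (-17) + (-6) = -90
Area = |Σ|/2 = 45.

45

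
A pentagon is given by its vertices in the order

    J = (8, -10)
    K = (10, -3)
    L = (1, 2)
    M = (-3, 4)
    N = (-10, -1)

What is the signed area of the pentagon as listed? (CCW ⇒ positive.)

Cross-terms: 76, 23, 10, 43, 108  ⇒  Σ = 260
Signed area = Σ/2 = 130 (positive ⇒ counter-clockwise traversal).

130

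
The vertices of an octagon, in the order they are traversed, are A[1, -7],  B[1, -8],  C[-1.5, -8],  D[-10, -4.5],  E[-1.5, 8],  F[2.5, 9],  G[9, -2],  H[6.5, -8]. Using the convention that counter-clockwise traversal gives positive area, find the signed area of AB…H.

Apply the shoelace (surveyor's) formula: 2A = Σ (x_i·y_{i+1} − x_{i+1}·y_i), indices taken mod 8.
Σ = (-1) + (-20) + (-73.25) + (-86.75) + (-33.5) + (-86) + (-59) + (-37.5) = -397
Signed area = Σ/2 = -198.5 (negative ⇒ clockwise traversal).

-198.5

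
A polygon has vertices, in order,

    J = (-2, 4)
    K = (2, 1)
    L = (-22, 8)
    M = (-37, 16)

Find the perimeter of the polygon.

84

|JK| = √((4)² + (-3)²) = √25 = 5
|KL| = √((-24)² + (7)²) = √625 = 25
|LM| = √((-15)² + (8)²) = √289 = 17
|MJ| = √((35)² + (-12)²) = √1369 = 37
Perimeter = 5 + 25 + 17 + 37 = 84.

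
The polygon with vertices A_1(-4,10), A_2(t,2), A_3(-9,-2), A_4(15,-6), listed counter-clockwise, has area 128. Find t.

The doubled signed area Σ (x_i y_{i+1} − x_{i+1} y_i) is linear in t.
With t=0 it equals 220; the coefficient of t is -12 (from the two edges through A_2).
So -12·t + 220 = 2·128 = 256 ⇒ t = -3.

-3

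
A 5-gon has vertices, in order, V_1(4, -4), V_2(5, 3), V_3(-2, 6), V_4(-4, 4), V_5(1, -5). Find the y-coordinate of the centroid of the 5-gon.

Apply the surveyor's formula. First the cross-terms c_i = x_i·y_{i+1} − x_{i+1}·y_i:
  32, 36, 16, 16, 16  ⇒  2A = 116, A = 58.
Then Σ (y_i + y_{i+1})·c_i = 292, so ȳ = 292 / (6·58) = 73/87.

73/87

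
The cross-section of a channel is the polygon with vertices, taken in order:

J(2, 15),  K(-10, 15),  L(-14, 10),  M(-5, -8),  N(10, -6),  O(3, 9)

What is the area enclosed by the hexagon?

348.5

Σ = (180) + (110) + (162) + (110) + (108) + (27) = 697
Area = |Σ|/2 = 348.5.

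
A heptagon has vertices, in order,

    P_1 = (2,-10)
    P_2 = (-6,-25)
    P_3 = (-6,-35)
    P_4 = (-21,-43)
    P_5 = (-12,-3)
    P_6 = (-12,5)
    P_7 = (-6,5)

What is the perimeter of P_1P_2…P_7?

|P_1P_2| = √((-8)² + (-15)²) = √289 = 17
|P_2P_3| = √((0)² + (-10)²) = √100 = 10
|P_3P_4| = √((-15)² + (-8)²) = √289 = 17
|P_4P_5| = √((9)² + (40)²) = √1681 = 41
|P_5P_6| = √((0)² + (8)²) = √64 = 8
|P_6P_7| = √((6)² + (0)²) = √36 = 6
|P_7P_1| = √((8)² + (-15)²) = √289 = 17
Perimeter = 17 + 10 + 17 + 41 + 8 + 6 + 17 = 116.

116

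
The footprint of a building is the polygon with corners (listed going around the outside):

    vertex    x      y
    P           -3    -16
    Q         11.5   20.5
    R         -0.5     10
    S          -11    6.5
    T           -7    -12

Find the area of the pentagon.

304

Apply the shoelace (surveyor's) formula: 2A = Σ (x_i·y_{i+1} − x_{i+1}·y_i), indices taken mod 5.
Σ = (122.5) + (125.25) + (106.75) + (177.5) + (76) = 608
Area = |Σ|/2 = 304.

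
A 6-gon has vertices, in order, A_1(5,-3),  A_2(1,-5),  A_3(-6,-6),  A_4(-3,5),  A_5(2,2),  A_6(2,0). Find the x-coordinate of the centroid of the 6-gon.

-73/66

Apply the shoelace (surveyor's) formula. First the cross-terms c_i = x_i·y_{i+1} − x_{i+1}·y_i:
  -22, -36, -48, -16, -4, -6  ⇒  2A = -132, A = -66.
Then Σ (x_i + x_{i+1})·c_i = 438, so x̄ = 438 / (6·(-66)) = -73/66.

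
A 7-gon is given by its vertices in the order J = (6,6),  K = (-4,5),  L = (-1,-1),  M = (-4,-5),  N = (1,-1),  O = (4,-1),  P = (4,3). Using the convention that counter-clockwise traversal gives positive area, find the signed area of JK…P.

Cross-terms: 54, 9, 1, 9, 3, 16, 6  ⇒  Σ = 98
Signed area = Σ/2 = 49 (positive ⇒ counter-clockwise traversal).

49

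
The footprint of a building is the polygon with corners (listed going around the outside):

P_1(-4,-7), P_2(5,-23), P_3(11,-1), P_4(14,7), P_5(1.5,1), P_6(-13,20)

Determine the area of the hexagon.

Σ = (127) + (248) + (91) + (3.5) + (43) + (171) = 683.5
Area = |Σ|/2 = 341.75.

341.75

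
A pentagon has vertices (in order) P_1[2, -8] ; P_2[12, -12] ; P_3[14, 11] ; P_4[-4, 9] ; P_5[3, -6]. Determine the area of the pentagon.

263.5

Σ = (72) + (300) + (170) + (-3) + (-12) = 527
Area = |Σ|/2 = 263.5.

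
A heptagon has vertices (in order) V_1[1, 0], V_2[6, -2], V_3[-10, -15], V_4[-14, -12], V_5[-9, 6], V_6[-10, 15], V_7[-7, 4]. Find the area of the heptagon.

Σ = (-2) + (-110) + (-90) + (-192) + (-75) + (65) + (-4) = -408
Area = |Σ|/2 = 204.

204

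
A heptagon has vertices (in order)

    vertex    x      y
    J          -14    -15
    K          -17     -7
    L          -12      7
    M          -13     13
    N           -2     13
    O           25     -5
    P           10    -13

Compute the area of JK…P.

Σ = (-157) + (-203) + (-65) + (-143) + (-315) + (-275) + (-332) = -1490
Area = |Σ|/2 = 745.

745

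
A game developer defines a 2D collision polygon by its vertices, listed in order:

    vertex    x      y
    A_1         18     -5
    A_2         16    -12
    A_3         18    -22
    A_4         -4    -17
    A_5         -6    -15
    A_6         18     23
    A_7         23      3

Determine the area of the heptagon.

A_1→A_2: (18)(-12) − (16)(-5) = -136
A_2→A_3: (16)(-22) − (18)(-12) = -136
A_3→A_4: (18)(-17) − (-4)(-22) = -394
A_4→A_5: (-4)(-15) − (-6)(-17) = -42
A_5→A_6: (-6)(23) − (18)(-15) = 132
A_6→A_7: (18)(3) − (23)(23) = -475
A_7→A_1: (23)(-5) − (18)(3) = -169
Σ = -1220
Area = |Σ|/2 = 610.

610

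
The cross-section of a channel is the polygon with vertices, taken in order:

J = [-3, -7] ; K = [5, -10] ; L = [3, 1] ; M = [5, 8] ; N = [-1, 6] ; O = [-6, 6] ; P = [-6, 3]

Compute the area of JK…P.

Apply Gauss's area formula: 2A = Σ (x_i·y_{i+1} − x_{i+1}·y_i), indices taken mod 7.
Σ = (65) + (35) + (19) + (38) + (30) + (18) + (51) = 256
Area = |Σ|/2 = 128.

128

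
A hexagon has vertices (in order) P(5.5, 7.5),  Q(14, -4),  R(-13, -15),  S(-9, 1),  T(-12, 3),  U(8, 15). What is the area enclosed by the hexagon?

389.25

Apply the surveyor's formula: 2A = Σ (x_i·y_{i+1} − x_{i+1}·y_i), indices taken mod 6.
Σ = (-127) + (-262) + (-148) + (-15) + (-204) + (-22.5) = -778.5
Area = |Σ|/2 = 389.25.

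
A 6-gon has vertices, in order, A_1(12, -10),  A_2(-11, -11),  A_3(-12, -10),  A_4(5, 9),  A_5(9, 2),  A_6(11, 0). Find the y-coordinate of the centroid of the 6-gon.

-653/175

Apply the shoelace (surveyor's) formula. First the cross-terms c_i = x_i·y_{i+1} − x_{i+1}·y_i:
  -242, -22, -58, -71, -22, -110  ⇒  2A = -525, A = -262.5.
Then Σ (y_i + y_{i+1})·c_i = 5877, so ȳ = 5877 / (6·(-262.5)) = -653/175.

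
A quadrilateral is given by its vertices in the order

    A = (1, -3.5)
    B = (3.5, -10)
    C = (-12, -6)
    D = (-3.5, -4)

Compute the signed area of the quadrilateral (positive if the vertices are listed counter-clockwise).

Apply the shoelace (surveyor's) formula: 2A = Σ (x_i·y_{i+1} − x_{i+1}·y_i), indices taken mod 4.
A→B: (1)(-10) − (3.5)(-3.5) = 2.25
B→C: (3.5)(-6) − (-12)(-10) = -141
C→D: (-12)(-4) − (-3.5)(-6) = 27
D→A: (-3.5)(-3.5) − (1)(-4) = 16.25
Σ = -95.5
Signed area = Σ/2 = -47.75 (negative ⇒ clockwise traversal).

-47.75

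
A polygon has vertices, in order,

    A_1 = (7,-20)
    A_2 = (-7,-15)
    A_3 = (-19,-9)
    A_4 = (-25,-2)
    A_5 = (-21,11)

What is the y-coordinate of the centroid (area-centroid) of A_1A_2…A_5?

-835/157

Apply the shoelace (surveyor's) formula. First the cross-terms c_i = x_i·y_{i+1} − x_{i+1}·y_i:
  -245, -222, -187, -317, 343  ⇒  2A = -628, A = -314.
Then Σ (y_i + y_{i+1})·c_i = 10020, so ȳ = 10020 / (6·(-314)) = -835/157.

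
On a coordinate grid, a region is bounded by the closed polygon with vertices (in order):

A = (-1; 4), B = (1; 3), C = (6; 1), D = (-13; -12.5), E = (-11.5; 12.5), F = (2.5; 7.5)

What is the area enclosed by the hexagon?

246.125

Σ = (-7) + (-17) + (-62) + (-306.25) + (-117.5) + (17.5) = -492.25
Area = |Σ|/2 = 246.125.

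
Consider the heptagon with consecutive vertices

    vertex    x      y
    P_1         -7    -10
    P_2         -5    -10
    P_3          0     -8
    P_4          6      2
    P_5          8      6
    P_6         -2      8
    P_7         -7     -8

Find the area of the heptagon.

145

Apply the shoelace (surveyor's) formula: 2A = Σ (x_i·y_{i+1} − x_{i+1}·y_i), indices taken mod 7.
Σ = (20) + (40) + (48) + (20) + (76) + (72) + (14) = 290
Area = |Σ|/2 = 145.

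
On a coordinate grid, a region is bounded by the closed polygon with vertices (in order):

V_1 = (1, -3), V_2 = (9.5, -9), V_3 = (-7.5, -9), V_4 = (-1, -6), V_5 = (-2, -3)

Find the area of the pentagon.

48.75

Σ = (19.5) + (-153) + (36) + (-9) + (9) = -97.5
Area = |Σ|/2 = 48.75.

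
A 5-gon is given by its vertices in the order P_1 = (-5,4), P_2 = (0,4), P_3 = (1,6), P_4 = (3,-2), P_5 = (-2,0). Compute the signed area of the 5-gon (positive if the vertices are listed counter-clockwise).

-28

Cross-terms: -20, -4, -20, -4, -8  ⇒  Σ = -56
Signed area = Σ/2 = -28 (negative ⇒ clockwise traversal).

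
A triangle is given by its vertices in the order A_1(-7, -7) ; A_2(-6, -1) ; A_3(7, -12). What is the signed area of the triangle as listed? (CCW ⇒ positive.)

-44.5

Apply the shoelace (surveyor's) formula: 2A = Σ (x_i·y_{i+1} − x_{i+1}·y_i), indices taken mod 3.
Cross-terms: -35, 79, -133  ⇒  Σ = -89
Signed area = Σ/2 = -44.5 (negative ⇒ clockwise traversal).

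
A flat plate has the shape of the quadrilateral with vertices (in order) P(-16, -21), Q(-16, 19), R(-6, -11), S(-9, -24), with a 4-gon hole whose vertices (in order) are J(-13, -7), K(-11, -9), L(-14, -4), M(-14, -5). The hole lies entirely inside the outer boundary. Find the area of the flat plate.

Outer boundary:
Apply Gauss's area formula: 2A = Σ (x_i·y_{i+1} − x_{i+1}·y_i), indices taken mod 4.
Σ = (-640) + (290) + (45) + (-195) = -500
Area = |Σ|/2 = 250.
Hole:
J→K: (-13)(-9) − (-11)(-7) = 40
K→L: (-11)(-4) − (-14)(-9) = -82
L→M: (-14)(-5) − (-14)(-4) = 14
M→J: (-14)(-7) − (-13)(-5) = 33
Σ = 5
Area = |Σ|/2 = 2.5.
Net area = 250 − 2.5 = 247.5.

247.5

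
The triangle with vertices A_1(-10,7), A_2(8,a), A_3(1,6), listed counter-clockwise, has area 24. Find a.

1

The doubled signed area Σ (x_i y_{i+1} − x_{i+1} y_i) is linear in a.
With a=0 it equals 59; the coefficient of a is -11 (from the two edges through A_2).
So -11·a + 59 = 2·24 = 48 ⇒ a = 1.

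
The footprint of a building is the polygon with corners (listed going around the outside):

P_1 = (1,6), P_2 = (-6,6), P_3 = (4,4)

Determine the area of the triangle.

7

Apply the surveyor's formula: 2A = Σ (x_i·y_{i+1} − x_{i+1}·y_i), indices taken mod 3.
Σ = (42) + (-48) + (20) = 14
Area = |Σ|/2 = 7.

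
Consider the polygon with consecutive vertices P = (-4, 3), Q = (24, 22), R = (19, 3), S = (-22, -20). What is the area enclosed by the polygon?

Σ = (-160) + (-346) + (-314) + (-146) = -966
Area = |Σ|/2 = 483.

483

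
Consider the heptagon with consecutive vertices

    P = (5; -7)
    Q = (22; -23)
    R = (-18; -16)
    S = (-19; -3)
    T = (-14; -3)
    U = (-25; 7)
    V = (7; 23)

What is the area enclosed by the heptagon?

Apply the shoelace formula: 2A = Σ (x_i·y_{i+1} − x_{i+1}·y_i), indices taken mod 7.
Cross-terms: 39, -766, -250, 15, -173, -624, -164  ⇒  Σ = -1923
Area = |Σ|/2 = 961.5.

961.5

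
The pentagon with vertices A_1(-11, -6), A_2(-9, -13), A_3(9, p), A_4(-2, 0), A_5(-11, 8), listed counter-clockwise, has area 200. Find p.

-8

Write out the shoelace sum; only the two edges meeting at A_3 involve p:
2·Area = [((-9)·p − 9·(-13)) + (9·0 − (-2)·p)] + 227
       = -7·p + 344 = 400
⇒ p = -8.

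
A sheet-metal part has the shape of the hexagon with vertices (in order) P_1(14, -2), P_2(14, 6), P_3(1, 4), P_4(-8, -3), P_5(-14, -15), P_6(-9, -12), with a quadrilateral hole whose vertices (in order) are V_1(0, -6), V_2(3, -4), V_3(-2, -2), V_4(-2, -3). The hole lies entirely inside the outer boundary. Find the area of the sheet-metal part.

Outer boundary:
Apply Gauss's area formula: 2A = Σ (x_i·y_{i+1} − x_{i+1}·y_i), indices taken mod 6.
Cross-terms: 112, 50, 29, 78, 33, 186  ⇒  Σ = 488
Area = |Σ|/2 = 244.
Hole:
Σ = (18) + (-14) + (2) + (12) = 18
Area = |Σ|/2 = 9.
Net area = 244 − 9 = 235.

235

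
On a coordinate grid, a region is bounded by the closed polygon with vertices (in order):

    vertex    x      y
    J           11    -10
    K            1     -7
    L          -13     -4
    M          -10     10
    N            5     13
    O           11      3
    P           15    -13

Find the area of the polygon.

Apply the shoelace formula: 2A = Σ (x_i·y_{i+1} − x_{i+1}·y_i), indices taken mod 7.
Σ = (-67) + (-95) + (-170) + (-180) + (-128) + (-188) + (-7) = -835
Area = |Σ|/2 = 417.5.

417.5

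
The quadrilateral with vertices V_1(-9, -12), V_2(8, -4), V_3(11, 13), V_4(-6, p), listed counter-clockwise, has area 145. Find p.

The doubled signed area Σ (x_i y_{i+1} − x_{i+1} y_i) is linear in p.
With p=0 it equals 430; the coefficient of p is 20 (from the two edges through V_4).
So 20·p + 430 = 2·145 = 290 ⇒ p = -7.

-7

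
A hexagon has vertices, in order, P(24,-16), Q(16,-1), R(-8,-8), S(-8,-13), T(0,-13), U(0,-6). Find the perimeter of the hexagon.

|PQ| = √((-8)² + (15)²) = √289 = 17
|QR| = √((-24)² + (-7)²) = √625 = 25
|RS| = √((0)² + (-5)²) = √25 = 5
|ST| = √((8)² + (0)²) = √64 = 8
|TU| = √((0)² + (7)²) = √49 = 7
|UP| = √((24)² + (-10)²) = √676 = 26
Perimeter = 17 + 25 + 5 + 8 + 7 + 26 = 88.

88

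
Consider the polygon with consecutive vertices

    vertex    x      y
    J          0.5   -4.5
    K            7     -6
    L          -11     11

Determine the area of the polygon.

41.75

Apply the surveyor's formula: 2A = Σ (x_i·y_{i+1} − x_{i+1}·y_i), indices taken mod 3.
J→K: (0.5)(-6) − (7)(-4.5) = 28.5
K→L: (7)(11) − (-11)(-6) = 11
L→J: (-11)(-4.5) − (0.5)(11) = 44
Σ = 83.5
Area = |Σ|/2 = 41.75.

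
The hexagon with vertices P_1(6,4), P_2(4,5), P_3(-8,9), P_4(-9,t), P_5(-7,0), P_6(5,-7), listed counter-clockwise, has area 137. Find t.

The doubled signed area Σ (x_i y_{i+1} − x_{i+1} y_i) is linear in t.
With t=0 it equals 282; the coefficient of t is -1 (from the two edges through P_4).
So -1·t + 282 = 2·137 = 274 ⇒ t = 8.

8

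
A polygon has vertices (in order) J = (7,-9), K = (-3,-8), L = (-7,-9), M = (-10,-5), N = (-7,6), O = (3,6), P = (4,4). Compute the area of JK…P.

Apply Gauss's area formula: 2A = Σ (x_i·y_{i+1} − x_{i+1}·y_i), indices taken mod 7.
Σ = (-83) + (-29) + (-55) + (-95) + (-60) + (-12) + (-64) = -398
Area = |Σ|/2 = 199.

199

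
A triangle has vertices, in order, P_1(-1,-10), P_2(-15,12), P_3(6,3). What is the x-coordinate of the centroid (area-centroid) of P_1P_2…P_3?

Apply the shoelace formula. First the cross-terms c_i = x_i·y_{i+1} − x_{i+1}·y_i:
  -162, -117, -57  ⇒  2A = -336, A = -168.
Then Σ (x_i + x_{i+1})·c_i = 3360, so x̄ = 3360 / (6·(-168)) = -10/3.

-10/3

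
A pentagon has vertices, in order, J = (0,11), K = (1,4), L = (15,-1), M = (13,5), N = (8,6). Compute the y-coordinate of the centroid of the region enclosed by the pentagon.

Apply the shoelace formula. First the cross-terms c_i = x_i·y_{i+1} − x_{i+1}·y_i:
  -11, -61, 88, 38, 88  ⇒  2A = 142, A = 71.
Then Σ (y_i + y_{i+1})·c_i = 1918, so ȳ = 1918 / (6·71) = 959/213.

959/213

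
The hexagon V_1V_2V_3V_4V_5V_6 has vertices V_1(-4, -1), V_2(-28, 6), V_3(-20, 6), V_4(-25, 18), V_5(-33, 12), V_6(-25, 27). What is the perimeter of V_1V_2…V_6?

108

|V_1V_2| = √((-24)² + (7)²) = √625 = 25
|V_2V_3| = √((8)² + (0)²) = √64 = 8
|V_3V_4| = √((-5)² + (12)²) = √169 = 13
|V_4V_5| = √((-8)² + (-6)²) = √100 = 10
|V_5V_6| = √((8)² + (15)²) = √289 = 17
|V_6V_1| = √((21)² + (-28)²) = √1225 = 35
Perimeter = 25 + 8 + 13 + 10 + 17 + 35 = 108.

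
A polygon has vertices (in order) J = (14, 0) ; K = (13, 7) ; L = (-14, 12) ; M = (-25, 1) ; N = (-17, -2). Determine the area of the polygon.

366.5

Apply Gauss's area formula: 2A = Σ (x_i·y_{i+1} − x_{i+1}·y_i), indices taken mod 5.
Σ = (98) + (254) + (286) + (67) + (28) = 733
Area = |Σ|/2 = 366.5.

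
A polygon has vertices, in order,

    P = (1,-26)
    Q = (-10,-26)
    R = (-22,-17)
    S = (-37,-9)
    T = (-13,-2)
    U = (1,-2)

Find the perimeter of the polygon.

106

|PQ| = √((-11)² + (0)²) = √121 = 11
|QR| = √((-12)² + (9)²) = √225 = 15
|RS| = √((-15)² + (8)²) = √289 = 17
|ST| = √((24)² + (7)²) = √625 = 25
|TU| = √((14)² + (0)²) = √196 = 14
|UP| = √((0)² + (-24)²) = √576 = 24
Perimeter = 11 + 15 + 17 + 25 + 14 + 24 = 106.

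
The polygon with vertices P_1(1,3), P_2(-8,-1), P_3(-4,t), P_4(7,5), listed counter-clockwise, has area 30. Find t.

The doubled signed area Σ (x_i y_{i+1} − x_{i+1} y_i) is linear in t.
With t=0 it equals 15; the coefficient of t is -15 (from the two edges through P_3).
So -15·t + 15 = 2·30 = 60 ⇒ t = -3.

-3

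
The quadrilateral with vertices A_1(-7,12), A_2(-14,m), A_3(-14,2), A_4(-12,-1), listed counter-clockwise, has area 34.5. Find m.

6

Write out the shoelace sum; only the two edges meeting at A_2 involve m:
2·Area = [((-7)·m − (-14)·12) + ((-14)·2 − (-14)·m)] + -113
       = 7·m + 27 = 69
⇒ m = 6.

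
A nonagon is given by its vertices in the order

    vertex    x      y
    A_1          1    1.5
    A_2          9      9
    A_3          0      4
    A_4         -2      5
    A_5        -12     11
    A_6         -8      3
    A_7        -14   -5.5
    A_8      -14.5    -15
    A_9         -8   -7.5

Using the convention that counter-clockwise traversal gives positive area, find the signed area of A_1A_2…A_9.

165

Cross-terms: -4.5, 36, 8, 38, 52, 86, 130.25, -11.25, -4.5  ⇒  Σ = 330
Signed area = Σ/2 = 165 (positive ⇒ counter-clockwise traversal).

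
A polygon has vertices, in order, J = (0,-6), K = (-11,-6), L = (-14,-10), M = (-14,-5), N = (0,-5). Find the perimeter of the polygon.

36

|JK| = √((-11)² + (0)²) = √121 = 11
|KL| = √((-3)² + (-4)²) = √25 = 5
|LM| = √((0)² + (5)²) = √25 = 5
|MN| = √((14)² + (0)²) = √196 = 14
|NJ| = √((0)² + (-1)²) = √1 = 1
Perimeter = 11 + 5 + 5 + 14 + 1 = 36.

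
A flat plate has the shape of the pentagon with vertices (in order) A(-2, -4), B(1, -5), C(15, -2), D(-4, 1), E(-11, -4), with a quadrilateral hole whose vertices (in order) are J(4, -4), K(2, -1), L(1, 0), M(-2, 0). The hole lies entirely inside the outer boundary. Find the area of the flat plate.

Outer boundary:
Apply Gauss's area formula: 2A = Σ (x_i·y_{i+1} − x_{i+1}·y_i), indices taken mod 5.
Cross-terms: 14, 73, 7, 27, 36  ⇒  Σ = 157
Area = |Σ|/2 = 78.5.
Hole:
Apply Gauss's area formula: 2A = Σ (x_i·y_{i+1} − x_{i+1}·y_i), indices taken mod 4.
J→K: (4)(-1) − (2)(-4) = 4
K→L: (2)(0) − (1)(-1) = 1
L→M: (1)(0) − (-2)(0) = 0
M→J: (-2)(-4) − (4)(0) = 8
Σ = 13
Area = |Σ|/2 = 6.5.
Net area = 78.5 − 6.5 = 72.

72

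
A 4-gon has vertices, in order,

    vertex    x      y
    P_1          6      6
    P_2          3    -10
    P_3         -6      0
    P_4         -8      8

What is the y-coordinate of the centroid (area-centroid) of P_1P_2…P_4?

136/141

Apply Gauss's area formula. First the cross-terms c_i = x_i·y_{i+1} − x_{i+1}·y_i:
  -78, -60, -48, -96  ⇒  2A = -282, A = -141.
Then Σ (y_i + y_{i+1})·c_i = -816, so ȳ = -816 / (6·(-141)) = 136/141.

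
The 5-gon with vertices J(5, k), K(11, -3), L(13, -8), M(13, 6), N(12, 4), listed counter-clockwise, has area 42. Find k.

6

The doubled signed area Σ (x_i y_{i+1} − x_{i+1} y_i) is linear in k.
With k=0 it equals 78; the coefficient of k is 1 (from the two edges through J).
So 1·k + 78 = 2·42 = 84 ⇒ k = 6.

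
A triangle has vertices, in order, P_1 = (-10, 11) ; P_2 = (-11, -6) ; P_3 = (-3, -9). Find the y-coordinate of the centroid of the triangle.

Apply the shoelace formula. First the cross-terms c_i = x_i·y_{i+1} − x_{i+1}·y_i:
  181, 81, -123  ⇒  2A = 139, A = 69.5.
Then Σ (y_i + y_{i+1})·c_i = -556, so ȳ = -556 / (6·69.5) = -4/3.

-4/3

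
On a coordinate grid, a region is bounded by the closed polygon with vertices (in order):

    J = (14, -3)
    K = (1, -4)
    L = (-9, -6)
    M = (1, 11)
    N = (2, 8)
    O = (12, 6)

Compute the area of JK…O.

203

Apply Gauss's area formula: 2A = Σ (x_i·y_{i+1} − x_{i+1}·y_i), indices taken mod 6.
J→K: (14)(-4) − (1)(-3) = -53
K→L: (1)(-6) − (-9)(-4) = -42
L→M: (-9)(11) − (1)(-6) = -93
M→N: (1)(8) − (2)(11) = -14
N→O: (2)(6) − (12)(8) = -84
O→J: (12)(-3) − (14)(6) = -120
Σ = -406
Area = |Σ|/2 = 203.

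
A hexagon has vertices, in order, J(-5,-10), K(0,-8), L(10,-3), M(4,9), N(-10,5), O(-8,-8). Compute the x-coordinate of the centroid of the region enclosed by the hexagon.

-8/9

Apply Gauss's area formula. First the cross-terms c_i = x_i·y_{i+1} − x_{i+1}·y_i:
  40, 80, 102, 110, 120, 40  ⇒  2A = 492, A = 246.
Then Σ (x_i + x_{i+1})·c_i = -1312, so x̄ = -1312 / (6·246) = -8/9.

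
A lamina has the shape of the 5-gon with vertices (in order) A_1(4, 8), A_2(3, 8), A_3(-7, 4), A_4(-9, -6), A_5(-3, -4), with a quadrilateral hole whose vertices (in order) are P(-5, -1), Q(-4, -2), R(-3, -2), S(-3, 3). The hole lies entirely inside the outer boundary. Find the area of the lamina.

Outer boundary:
Σ = (8) + (68) + (78) + (18) + (-8) = 164
Area = |Σ|/2 = 82.
Hole:
Σ = (6) + (2) + (-15) + (18) = 11
Area = |Σ|/2 = 5.5.
Net area = 82 − 5.5 = 76.5.

76.5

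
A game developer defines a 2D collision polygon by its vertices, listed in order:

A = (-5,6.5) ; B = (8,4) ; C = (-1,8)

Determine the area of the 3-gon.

Apply the shoelace (surveyor's) formula: 2A = Σ (x_i·y_{i+1} − x_{i+1}·y_i), indices taken mod 3.
A→B: (-5)(4) − (8)(6.5) = -72
B→C: (8)(8) − (-1)(4) = 68
C→A: (-1)(6.5) − (-5)(8) = 33.5
Σ = 29.5
Area = |Σ|/2 = 14.75.

14.75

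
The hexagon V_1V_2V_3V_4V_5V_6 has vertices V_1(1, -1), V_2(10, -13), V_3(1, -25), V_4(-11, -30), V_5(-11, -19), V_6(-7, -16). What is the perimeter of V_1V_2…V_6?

76

|V_1V_2| = √((9)² + (-12)²) = √225 = 15
|V_2V_3| = √((-9)² + (-12)²) = √225 = 15
|V_3V_4| = √((-12)² + (-5)²) = √169 = 13
|V_4V_5| = √((0)² + (11)²) = √121 = 11
|V_5V_6| = √((4)² + (3)²) = √25 = 5
|V_6V_1| = √((8)² + (15)²) = √289 = 17
Perimeter = 15 + 15 + 13 + 11 + 5 + 17 = 76.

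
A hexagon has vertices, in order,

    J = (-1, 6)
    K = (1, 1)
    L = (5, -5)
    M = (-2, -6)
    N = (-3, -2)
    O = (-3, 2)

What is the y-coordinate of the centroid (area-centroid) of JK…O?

Apply the shoelace formula. First the cross-terms c_i = x_i·y_{i+1} − x_{i+1}·y_i:
  -7, -10, -40, -14, -12, -16  ⇒  2A = -99, A = -49.5.
Then Σ (y_i + y_{i+1})·c_i = 415, so ȳ = 415 / (6·(-49.5)) = -415/297.

-415/297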